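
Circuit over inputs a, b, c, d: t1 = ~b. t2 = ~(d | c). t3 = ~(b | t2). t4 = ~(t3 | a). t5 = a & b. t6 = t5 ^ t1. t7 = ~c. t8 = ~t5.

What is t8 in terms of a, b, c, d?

~(a & b)

t5 = a & b
t8 = ~t5 = ~(a & b)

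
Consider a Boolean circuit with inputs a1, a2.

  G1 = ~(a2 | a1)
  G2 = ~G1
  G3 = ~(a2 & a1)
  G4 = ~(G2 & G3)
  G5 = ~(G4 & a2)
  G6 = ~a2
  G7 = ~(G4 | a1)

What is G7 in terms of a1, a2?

~((~(~(~(a2 | a1)) & (~(a2 & a1)))) | a1)

G1 = ~(a2 | a1)
G2 = ~G1 = ~(~(a2 | a1))
G3 = ~(a2 & a1)
G4 = ~(G2 & G3) = ~(~(~(a2 | a1)) & (~(a2 & a1)))
G7 = ~(G4 | a1) = ~((~(~(~(a2 | a1)) & (~(a2 & a1)))) | a1)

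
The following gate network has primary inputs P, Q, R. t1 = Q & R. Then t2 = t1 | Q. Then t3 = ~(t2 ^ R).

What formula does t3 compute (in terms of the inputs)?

t1 = Q & R
t2 = t1 | Q = (Q & R) | Q
t3 = ~(t2 ^ R) = ~(((Q & R) | Q) ^ R)

~(((Q & R) | Q) ^ R)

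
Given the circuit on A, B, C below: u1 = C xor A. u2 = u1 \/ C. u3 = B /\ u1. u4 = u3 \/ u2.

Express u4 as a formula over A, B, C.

u1 = C xor A
u2 = u1 \/ C = (C xor A) \/ C
u3 = B /\ u1 = B /\ (C xor A)
u4 = u3 \/ u2 = (B /\ (C xor A)) \/ ((C xor A) \/ C)

(B /\ (C xor A)) \/ ((C xor A) \/ C)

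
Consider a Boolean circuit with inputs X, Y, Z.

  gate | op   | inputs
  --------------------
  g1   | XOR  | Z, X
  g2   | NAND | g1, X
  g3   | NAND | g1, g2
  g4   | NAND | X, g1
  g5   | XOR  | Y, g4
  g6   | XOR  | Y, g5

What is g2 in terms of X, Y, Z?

(Z XOR X) NAND X

g1 = Z XOR X
g2 = g1 NAND X = (Z XOR X) NAND X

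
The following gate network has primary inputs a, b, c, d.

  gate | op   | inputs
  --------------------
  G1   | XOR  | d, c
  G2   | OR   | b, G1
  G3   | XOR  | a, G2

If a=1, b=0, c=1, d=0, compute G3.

G1 = 0 XOR 1 = 1
G2 = 0 OR 1 = 1
G3 = 1 XOR 1 = 0

0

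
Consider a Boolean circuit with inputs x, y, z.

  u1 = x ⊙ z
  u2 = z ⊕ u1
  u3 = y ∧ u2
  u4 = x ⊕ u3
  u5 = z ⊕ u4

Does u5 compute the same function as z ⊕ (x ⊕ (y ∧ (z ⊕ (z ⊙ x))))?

Yes

u1 = x ⊙ z
u2 = z ⊕ u1 = z ⊕ (x ⊙ z)
u3 = y ∧ u2 = y ∧ (z ⊕ (x ⊙ z))
u4 = x ⊕ u3 = x ⊕ (y ∧ (z ⊕ (x ⊙ z)))
u5 = z ⊕ u4 = z ⊕ (x ⊕ (y ∧ (z ⊕ (x ⊙ z))))
At x=0, y=0, z=0: circuit gives 0, formula gives 0.
At x=0, y=0, z=1: circuit gives 1, formula gives 1.
Agrees on all 8 inputs.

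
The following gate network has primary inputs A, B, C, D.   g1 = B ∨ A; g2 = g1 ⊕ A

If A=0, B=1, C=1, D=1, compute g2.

g1 = 1 ∨ 0 = 1
g2 = 1 ⊕ 0 = 1

1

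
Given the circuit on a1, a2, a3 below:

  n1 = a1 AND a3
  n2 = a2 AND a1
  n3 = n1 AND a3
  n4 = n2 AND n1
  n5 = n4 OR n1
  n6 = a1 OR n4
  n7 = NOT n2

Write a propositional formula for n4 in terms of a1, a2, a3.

(a2 AND a1) AND (a1 AND a3)

n1 = a1 AND a3
n2 = a2 AND a1
n4 = n2 AND n1 = (a2 AND a1) AND (a1 AND a3)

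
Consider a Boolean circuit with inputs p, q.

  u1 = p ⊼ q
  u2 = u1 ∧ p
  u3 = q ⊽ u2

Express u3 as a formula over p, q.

u1 = p ⊼ q
u2 = u1 ∧ p = (p ⊼ q) ∧ p
u3 = q ⊽ u2 = q ⊽ ((p ⊼ q) ∧ p)

q ⊽ ((p ⊼ q) ∧ p)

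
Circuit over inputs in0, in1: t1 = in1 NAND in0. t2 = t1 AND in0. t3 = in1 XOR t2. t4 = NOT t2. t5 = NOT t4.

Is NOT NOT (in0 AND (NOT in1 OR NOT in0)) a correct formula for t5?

t1 = in1 NAND in0
t2 = t1 AND in0 = (in1 NAND in0) AND in0
t4 = NOT t2 = NOT ((in1 NAND in0) AND in0)
t5 = NOT t4 = NOT NOT ((in1 NAND in0) AND in0)
At in0=0, in1=0: circuit gives 0, formula gives 0.
At in0=1, in1=0: circuit gives 1, formula gives 1.
Agrees on all 4 inputs.

Yes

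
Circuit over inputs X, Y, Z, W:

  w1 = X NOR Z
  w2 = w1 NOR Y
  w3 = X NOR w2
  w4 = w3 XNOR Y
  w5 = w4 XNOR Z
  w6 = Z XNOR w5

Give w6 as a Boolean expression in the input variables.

w1 = X NOR Z
w2 = w1 NOR Y = (X NOR Z) NOR Y
w3 = X NOR w2 = X NOR ((X NOR Z) NOR Y)
w4 = w3 XNOR Y = (X NOR ((X NOR Z) NOR Y)) XNOR Y
w5 = w4 XNOR Z = ((X NOR ((X NOR Z) NOR Y)) XNOR Y) XNOR Z
w6 = Z XNOR w5 = Z XNOR (((X NOR ((X NOR Z) NOR Y)) XNOR Y) XNOR Z)

Z XNOR (((X NOR ((X NOR Z) NOR Y)) XNOR Y) XNOR Z)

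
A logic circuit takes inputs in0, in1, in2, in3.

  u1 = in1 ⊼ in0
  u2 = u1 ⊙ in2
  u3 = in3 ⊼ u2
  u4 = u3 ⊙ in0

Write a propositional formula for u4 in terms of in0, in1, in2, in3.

u1 = in1 ⊼ in0
u2 = u1 ⊙ in2 = (in1 ⊼ in0) ⊙ in2
u3 = in3 ⊼ u2 = in3 ⊼ ((in1 ⊼ in0) ⊙ in2)
u4 = u3 ⊙ in0 = (in3 ⊼ ((in1 ⊼ in0) ⊙ in2)) ⊙ in0

(in3 ⊼ ((in1 ⊼ in0) ⊙ in2)) ⊙ in0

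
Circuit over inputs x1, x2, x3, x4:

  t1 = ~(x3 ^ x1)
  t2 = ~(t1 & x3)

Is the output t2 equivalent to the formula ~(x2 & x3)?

t1 = ~(x3 ^ x1)
t2 = ~(t1 & x3) = ~((~(x3 ^ x1)) & x3)
At x1=0, x2=1, x3=1, x4=0: circuit gives 1, formula gives 0.

No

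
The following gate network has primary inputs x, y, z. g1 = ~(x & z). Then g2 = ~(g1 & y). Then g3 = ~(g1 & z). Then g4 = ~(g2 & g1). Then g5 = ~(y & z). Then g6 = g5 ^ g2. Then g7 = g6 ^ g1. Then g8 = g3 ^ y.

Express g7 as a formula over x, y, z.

g1 = ~(x & z)
g2 = ~(g1 & y) = ~((~(x & z)) & y)
g5 = ~(y & z)
g6 = g5 ^ g2 = (~(y & z)) ^ (~((~(x & z)) & y))
g7 = g6 ^ g1 = ((~(y & z)) ^ (~((~(x & z)) & y))) ^ (~(x & z))

((~(y & z)) ^ (~((~(x & z)) & y))) ^ (~(x & z))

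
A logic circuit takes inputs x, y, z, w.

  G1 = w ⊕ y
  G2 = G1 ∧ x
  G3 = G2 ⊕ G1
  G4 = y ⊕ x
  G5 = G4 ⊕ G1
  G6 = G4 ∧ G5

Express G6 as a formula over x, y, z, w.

(y ⊕ x) ∧ ((y ⊕ x) ⊕ (w ⊕ y))

G1 = w ⊕ y
G4 = y ⊕ x
G5 = G4 ⊕ G1 = (y ⊕ x) ⊕ (w ⊕ y)
G6 = G4 ∧ G5 = (y ⊕ x) ∧ ((y ⊕ x) ⊕ (w ⊕ y))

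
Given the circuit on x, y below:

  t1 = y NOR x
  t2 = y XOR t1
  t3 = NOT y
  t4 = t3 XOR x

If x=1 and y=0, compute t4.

t3 = NOT 0 = 1
t4 = 1 XOR 1 = 0

0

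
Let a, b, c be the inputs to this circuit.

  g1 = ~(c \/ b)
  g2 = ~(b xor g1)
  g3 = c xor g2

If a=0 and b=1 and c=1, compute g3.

1

g1 = ~(1 \/ 1) = 0
g2 = ~(1 xor 0) = 0
g3 = 1 xor 0 = 1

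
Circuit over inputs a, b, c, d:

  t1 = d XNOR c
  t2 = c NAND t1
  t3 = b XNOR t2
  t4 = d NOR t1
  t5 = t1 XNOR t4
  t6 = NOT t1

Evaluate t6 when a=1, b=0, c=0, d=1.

t1 = 1 XNOR 0 = 0
t6 = NOT 0 = 1

1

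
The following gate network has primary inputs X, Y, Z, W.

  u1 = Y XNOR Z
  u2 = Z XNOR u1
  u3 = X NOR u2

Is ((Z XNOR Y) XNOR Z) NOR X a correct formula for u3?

Yes

u1 = Y XNOR Z
u2 = Z XNOR u1 = Z XNOR (Y XNOR Z)
u3 = X NOR u2 = X NOR (Z XNOR (Y XNOR Z))
At X=0, Y=1, Z=0, W=0: circuit gives 0, formula gives 0.
At X=0, Y=0, Z=0, W=0: circuit gives 1, formula gives 1.
Agrees on all 16 inputs.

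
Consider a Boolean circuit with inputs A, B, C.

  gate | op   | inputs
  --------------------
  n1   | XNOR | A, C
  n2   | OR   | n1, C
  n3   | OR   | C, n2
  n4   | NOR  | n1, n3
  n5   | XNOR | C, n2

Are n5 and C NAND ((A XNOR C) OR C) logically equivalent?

n1 = A XNOR C
n2 = n1 OR C = (A XNOR C) OR C
n5 = C XNOR n2 = C XNOR ((A XNOR C) OR C)
At A=0, B=0, C=0: circuit gives 0, formula gives 1.

No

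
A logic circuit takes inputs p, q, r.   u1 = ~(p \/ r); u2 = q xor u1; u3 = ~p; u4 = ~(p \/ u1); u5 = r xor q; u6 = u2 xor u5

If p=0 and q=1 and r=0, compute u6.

u1 = ~(0 \/ 0) = 1
u2 = 1 xor 1 = 0
u5 = 0 xor 1 = 1
u6 = 0 xor 1 = 1

1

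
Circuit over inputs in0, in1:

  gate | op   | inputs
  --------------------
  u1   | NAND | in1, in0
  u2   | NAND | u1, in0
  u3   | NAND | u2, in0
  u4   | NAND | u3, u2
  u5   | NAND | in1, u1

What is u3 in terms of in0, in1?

u1 = in1 NAND in0
u2 = u1 NAND in0 = (in1 NAND in0) NAND in0
u3 = u2 NAND in0 = ((in1 NAND in0) NAND in0) NAND in0

((in1 NAND in0) NAND in0) NAND in0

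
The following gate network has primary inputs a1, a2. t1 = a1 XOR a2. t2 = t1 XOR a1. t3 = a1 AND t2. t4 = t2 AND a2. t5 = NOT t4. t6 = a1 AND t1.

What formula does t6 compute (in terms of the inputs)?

t1 = a1 XOR a2
t6 = a1 AND t1 = a1 AND (a1 XOR a2)

a1 AND (a1 XOR a2)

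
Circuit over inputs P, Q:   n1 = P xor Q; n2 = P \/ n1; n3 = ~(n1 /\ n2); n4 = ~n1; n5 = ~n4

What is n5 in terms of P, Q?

~~(P xor Q)

n1 = P xor Q
n4 = ~n1 = ~(P xor Q)
n5 = ~n4 = ~~(P xor Q)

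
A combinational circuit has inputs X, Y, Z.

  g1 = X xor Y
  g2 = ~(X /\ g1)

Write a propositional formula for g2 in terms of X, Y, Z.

g1 = X xor Y
g2 = ~(X /\ g1) = ~(X /\ (X xor Y))

~(X /\ (X xor Y))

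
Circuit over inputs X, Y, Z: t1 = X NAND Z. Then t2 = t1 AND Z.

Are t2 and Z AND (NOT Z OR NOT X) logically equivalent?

t1 = X NAND Z
t2 = t1 AND Z = (X NAND Z) AND Z
At X=0, Y=0, Z=0: circuit gives 0, formula gives 0.
At X=0, Y=0, Z=1: circuit gives 1, formula gives 1.
Agrees on all 8 inputs.

Yes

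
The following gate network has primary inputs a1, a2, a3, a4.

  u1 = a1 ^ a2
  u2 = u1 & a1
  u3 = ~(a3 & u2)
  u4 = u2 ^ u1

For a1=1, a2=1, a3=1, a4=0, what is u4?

u1 = 1 ^ 1 = 0
u2 = 0 & 1 = 0
u4 = 0 ^ 0 = 0

0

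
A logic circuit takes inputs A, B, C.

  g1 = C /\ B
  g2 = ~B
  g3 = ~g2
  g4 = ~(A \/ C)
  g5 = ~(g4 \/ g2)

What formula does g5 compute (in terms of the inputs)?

g2 = ~B
g4 = ~(A \/ C)
g5 = ~(g4 \/ g2) = ~((~(A \/ C)) \/ ~B)

~((~(A \/ C)) \/ ~B)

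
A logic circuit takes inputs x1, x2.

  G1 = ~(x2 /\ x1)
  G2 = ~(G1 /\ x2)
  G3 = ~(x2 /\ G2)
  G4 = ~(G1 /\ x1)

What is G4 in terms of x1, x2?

G1 = ~(x2 /\ x1)
G4 = ~(G1 /\ x1) = ~((~(x2 /\ x1)) /\ x1)

~((~(x2 /\ x1)) /\ x1)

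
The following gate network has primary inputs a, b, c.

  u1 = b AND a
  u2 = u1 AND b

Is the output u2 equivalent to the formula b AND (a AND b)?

u1 = b AND a
u2 = u1 AND b = (b AND a) AND b
At a=0, b=0, c=0: circuit gives 0, formula gives 0.
At a=1, b=1, c=0: circuit gives 1, formula gives 1.
Agrees on all 8 inputs.

Yes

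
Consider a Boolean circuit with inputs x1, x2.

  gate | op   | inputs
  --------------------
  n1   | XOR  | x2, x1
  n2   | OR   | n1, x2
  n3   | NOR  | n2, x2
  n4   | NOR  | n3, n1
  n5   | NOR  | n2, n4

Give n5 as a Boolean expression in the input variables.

n1 = x2 XOR x1
n2 = n1 OR x2 = (x2 XOR x1) OR x2
n3 = n2 NOR x2 = ((x2 XOR x1) OR x2) NOR x2
n4 = n3 NOR n1 = (((x2 XOR x1) OR x2) NOR x2) NOR (x2 XOR x1)
n5 = n2 NOR n4 = ((x2 XOR x1) OR x2) NOR ((((x2 XOR x1) OR x2) NOR x2) NOR (x2 XOR x1))

((x2 XOR x1) OR x2) NOR ((((x2 XOR x1) OR x2) NOR x2) NOR (x2 XOR x1))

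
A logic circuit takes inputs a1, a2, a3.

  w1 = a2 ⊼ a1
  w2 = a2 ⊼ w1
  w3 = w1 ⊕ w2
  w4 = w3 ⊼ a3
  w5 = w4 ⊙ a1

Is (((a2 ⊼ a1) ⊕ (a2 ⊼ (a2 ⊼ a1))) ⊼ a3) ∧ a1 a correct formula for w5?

No

w1 = a2 ⊼ a1
w2 = a2 ⊼ w1 = a2 ⊼ (a2 ⊼ a1)
w3 = w1 ⊕ w2 = (a2 ⊼ a1) ⊕ (a2 ⊼ (a2 ⊼ a1))
w4 = w3 ⊼ a3 = ((a2 ⊼ a1) ⊕ (a2 ⊼ (a2 ⊼ a1))) ⊼ a3
w5 = w4 ⊙ a1 = (((a2 ⊼ a1) ⊕ (a2 ⊼ (a2 ⊼ a1))) ⊼ a3) ⊙ a1
At a1=0, a2=1, a3=1: circuit gives 1, formula gives 0.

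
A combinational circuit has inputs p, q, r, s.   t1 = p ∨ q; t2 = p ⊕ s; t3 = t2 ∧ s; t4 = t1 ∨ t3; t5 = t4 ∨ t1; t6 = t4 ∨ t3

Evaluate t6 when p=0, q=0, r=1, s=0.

t1 = 0 ∨ 0 = 0
t2 = 0 ⊕ 0 = 0
t3 = 0 ∧ 0 = 0
t4 = 0 ∨ 0 = 0
t6 = 0 ∨ 0 = 0

0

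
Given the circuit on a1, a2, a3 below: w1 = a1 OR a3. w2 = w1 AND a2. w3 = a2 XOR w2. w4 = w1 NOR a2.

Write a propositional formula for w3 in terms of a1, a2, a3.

a2 XOR ((a1 OR a3) AND a2)

w1 = a1 OR a3
w2 = w1 AND a2 = (a1 OR a3) AND a2
w3 = a2 XOR w2 = a2 XOR ((a1 OR a3) AND a2)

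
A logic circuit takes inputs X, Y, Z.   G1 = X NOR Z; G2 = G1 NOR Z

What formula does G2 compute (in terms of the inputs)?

G1 = X NOR Z
G2 = G1 NOR Z = (X NOR Z) NOR Z

(X NOR Z) NOR Z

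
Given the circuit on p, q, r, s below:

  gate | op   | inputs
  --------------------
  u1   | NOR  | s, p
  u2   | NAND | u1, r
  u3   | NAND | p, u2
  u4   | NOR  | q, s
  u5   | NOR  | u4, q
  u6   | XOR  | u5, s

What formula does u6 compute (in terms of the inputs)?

u4 = q NOR s
u5 = u4 NOR q = (q NOR s) NOR q
u6 = u5 XOR s = ((q NOR s) NOR q) XOR s

((q NOR s) NOR q) XOR s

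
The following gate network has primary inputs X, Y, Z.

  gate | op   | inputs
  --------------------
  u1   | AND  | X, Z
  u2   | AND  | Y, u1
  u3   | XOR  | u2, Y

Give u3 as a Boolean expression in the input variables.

(Y AND (X AND Z)) XOR Y

u1 = X AND Z
u2 = Y AND u1 = Y AND (X AND Z)
u3 = u2 XOR Y = (Y AND (X AND Z)) XOR Y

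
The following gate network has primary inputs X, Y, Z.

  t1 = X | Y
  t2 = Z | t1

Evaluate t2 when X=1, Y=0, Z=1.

t1 = 1 | 0 = 1
t2 = 1 | 1 = 1

1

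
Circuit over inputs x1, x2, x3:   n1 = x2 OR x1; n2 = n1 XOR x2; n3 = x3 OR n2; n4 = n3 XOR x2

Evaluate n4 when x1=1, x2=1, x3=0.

n1 = 1 OR 1 = 1
n2 = 1 XOR 1 = 0
n3 = 0 OR 0 = 0
n4 = 0 XOR 1 = 1

1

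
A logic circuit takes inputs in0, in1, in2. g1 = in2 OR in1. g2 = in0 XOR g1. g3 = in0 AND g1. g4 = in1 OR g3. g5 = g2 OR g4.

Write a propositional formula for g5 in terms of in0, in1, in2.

(in0 XOR (in2 OR in1)) OR (in1 OR (in0 AND (in2 OR in1)))

g1 = in2 OR in1
g2 = in0 XOR g1 = in0 XOR (in2 OR in1)
g3 = in0 AND g1 = in0 AND (in2 OR in1)
g4 = in1 OR g3 = in1 OR (in0 AND (in2 OR in1))
g5 = g2 OR g4 = (in0 XOR (in2 OR in1)) OR (in1 OR (in0 AND (in2 OR in1)))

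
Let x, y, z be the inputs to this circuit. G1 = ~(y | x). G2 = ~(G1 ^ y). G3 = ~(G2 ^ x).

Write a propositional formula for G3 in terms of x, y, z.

G1 = ~(y | x)
G2 = ~(G1 ^ y) = ~((~(y | x)) ^ y)
G3 = ~(G2 ^ x) = ~((~((~(y | x)) ^ y)) ^ x)

~((~((~(y | x)) ^ y)) ^ x)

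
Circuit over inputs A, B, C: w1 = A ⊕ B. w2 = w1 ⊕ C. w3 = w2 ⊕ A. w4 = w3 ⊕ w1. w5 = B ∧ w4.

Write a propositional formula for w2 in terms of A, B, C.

(A ⊕ B) ⊕ C

w1 = A ⊕ B
w2 = w1 ⊕ C = (A ⊕ B) ⊕ C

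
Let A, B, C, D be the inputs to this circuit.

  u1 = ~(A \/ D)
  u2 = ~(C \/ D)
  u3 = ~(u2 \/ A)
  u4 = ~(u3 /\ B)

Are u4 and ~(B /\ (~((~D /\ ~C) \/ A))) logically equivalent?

Yes

u2 = ~(C \/ D)
u3 = ~(u2 \/ A) = ~((~(C \/ D)) \/ A)
u4 = ~(u3 /\ B) = ~((~((~(C \/ D)) \/ A)) /\ B)
At A=0, B=1, C=0, D=1: circuit gives 0, formula gives 0.
At A=0, B=0, C=0, D=0: circuit gives 1, formula gives 1.
Agrees on all 16 inputs.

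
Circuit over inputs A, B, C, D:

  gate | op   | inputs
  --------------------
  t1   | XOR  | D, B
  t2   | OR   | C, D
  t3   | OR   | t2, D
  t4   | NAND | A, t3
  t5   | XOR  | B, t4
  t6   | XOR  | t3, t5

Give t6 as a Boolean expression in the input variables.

t2 = C OR D
t3 = t2 OR D = (C OR D) OR D
t4 = A NAND t3 = A NAND ((C OR D) OR D)
t5 = B XOR t4 = B XOR (A NAND ((C OR D) OR D))
t6 = t3 XOR t5 = ((C OR D) OR D) XOR (B XOR (A NAND ((C OR D) OR D)))

((C OR D) OR D) XOR (B XOR (A NAND ((C OR D) OR D)))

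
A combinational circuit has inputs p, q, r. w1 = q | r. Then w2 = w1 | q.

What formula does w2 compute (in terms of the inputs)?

(q | r) | q

w1 = q | r
w2 = w1 | q = (q | r) | q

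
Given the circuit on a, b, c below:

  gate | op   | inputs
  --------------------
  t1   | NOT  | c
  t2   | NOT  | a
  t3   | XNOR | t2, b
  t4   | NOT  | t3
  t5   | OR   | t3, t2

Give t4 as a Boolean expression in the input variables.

NOT (NOT a XNOR b)

t2 = NOT a
t3 = t2 XNOR b = NOT a XNOR b
t4 = NOT t3 = NOT (NOT a XNOR b)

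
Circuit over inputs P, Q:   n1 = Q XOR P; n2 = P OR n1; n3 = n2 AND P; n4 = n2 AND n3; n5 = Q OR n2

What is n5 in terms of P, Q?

Q OR (P OR (Q XOR P))

n1 = Q XOR P
n2 = P OR n1 = P OR (Q XOR P)
n5 = Q OR n2 = Q OR (P OR (Q XOR P))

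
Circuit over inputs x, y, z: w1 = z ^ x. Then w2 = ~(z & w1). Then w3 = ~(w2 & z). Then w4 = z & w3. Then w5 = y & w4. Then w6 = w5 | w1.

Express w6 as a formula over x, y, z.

(y & (z & (~((~(z & (z ^ x))) & z)))) | (z ^ x)

w1 = z ^ x
w2 = ~(z & w1) = ~(z & (z ^ x))
w3 = ~(w2 & z) = ~((~(z & (z ^ x))) & z)
w4 = z & w3 = z & (~((~(z & (z ^ x))) & z))
w5 = y & w4 = y & (z & (~((~(z & (z ^ x))) & z)))
w6 = w5 | w1 = (y & (z & (~((~(z & (z ^ x))) & z)))) | (z ^ x)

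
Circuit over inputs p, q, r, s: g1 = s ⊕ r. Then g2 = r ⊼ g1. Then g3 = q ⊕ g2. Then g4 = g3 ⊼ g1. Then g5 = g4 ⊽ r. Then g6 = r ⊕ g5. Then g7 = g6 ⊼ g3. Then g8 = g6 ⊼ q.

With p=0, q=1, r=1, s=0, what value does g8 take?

g1 = 0 ⊕ 1 = 1
g2 = 1 ⊼ 1 = 0
g3 = 1 ⊕ 0 = 1
g4 = 1 ⊼ 1 = 0
g5 = 0 ⊽ 1 = 0
g6 = 1 ⊕ 0 = 1
g8 = 1 ⊼ 1 = 0

0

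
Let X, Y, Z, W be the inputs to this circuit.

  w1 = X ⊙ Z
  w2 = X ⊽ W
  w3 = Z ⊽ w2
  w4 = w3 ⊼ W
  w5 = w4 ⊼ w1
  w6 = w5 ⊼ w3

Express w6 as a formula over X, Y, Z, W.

w1 = X ⊙ Z
w2 = X ⊽ W
w3 = Z ⊽ w2 = Z ⊽ (X ⊽ W)
w4 = w3 ⊼ W = (Z ⊽ (X ⊽ W)) ⊼ W
w5 = w4 ⊼ w1 = ((Z ⊽ (X ⊽ W)) ⊼ W) ⊼ (X ⊙ Z)
w6 = w5 ⊼ w3 = (((Z ⊽ (X ⊽ W)) ⊼ W) ⊼ (X ⊙ Z)) ⊼ (Z ⊽ (X ⊽ W))

(((Z ⊽ (X ⊽ W)) ⊼ W) ⊼ (X ⊙ Z)) ⊼ (Z ⊽ (X ⊽ W))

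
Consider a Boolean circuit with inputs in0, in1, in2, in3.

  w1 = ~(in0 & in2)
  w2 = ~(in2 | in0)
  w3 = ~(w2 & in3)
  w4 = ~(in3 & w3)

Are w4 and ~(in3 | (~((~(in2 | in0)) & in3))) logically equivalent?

No

w2 = ~(in2 | in0)
w3 = ~(w2 & in3) = ~((~(in2 | in0)) & in3)
w4 = ~(in3 & w3) = ~(in3 & (~((~(in2 | in0)) & in3)))
At in0=0, in1=0, in2=0, in3=0: circuit gives 1, formula gives 0.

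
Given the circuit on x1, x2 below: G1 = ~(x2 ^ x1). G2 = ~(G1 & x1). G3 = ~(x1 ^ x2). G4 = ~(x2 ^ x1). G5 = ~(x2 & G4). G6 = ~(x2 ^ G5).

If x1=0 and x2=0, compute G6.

G4 = ~(0 ^ 0) = 1
G5 = ~(0 & 1) = 1
G6 = ~(0 ^ 1) = 0

0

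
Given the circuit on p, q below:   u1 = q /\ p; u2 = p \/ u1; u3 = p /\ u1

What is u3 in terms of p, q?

p /\ (q /\ p)

u1 = q /\ p
u3 = p /\ u1 = p /\ (q /\ p)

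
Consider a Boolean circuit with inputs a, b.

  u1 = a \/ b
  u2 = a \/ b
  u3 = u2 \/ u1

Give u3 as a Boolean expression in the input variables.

(a \/ b) \/ (a \/ b)

u1 = a \/ b
u2 = a \/ b
u3 = u2 \/ u1 = (a \/ b) \/ (a \/ b)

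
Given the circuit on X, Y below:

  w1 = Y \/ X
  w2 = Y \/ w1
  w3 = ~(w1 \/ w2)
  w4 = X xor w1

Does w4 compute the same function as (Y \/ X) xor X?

w1 = Y \/ X
w4 = X xor w1 = X xor (Y \/ X)
At X=0, Y=0: circuit gives 0, formula gives 0.
At X=0, Y=1: circuit gives 1, formula gives 1.
Agrees on all 4 inputs.

Yes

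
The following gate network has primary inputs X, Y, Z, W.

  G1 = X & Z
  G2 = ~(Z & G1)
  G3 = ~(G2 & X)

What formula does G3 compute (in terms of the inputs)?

~((~(Z & (X & Z))) & X)

G1 = X & Z
G2 = ~(Z & G1) = ~(Z & (X & Z))
G3 = ~(G2 & X) = ~((~(Z & (X & Z))) & X)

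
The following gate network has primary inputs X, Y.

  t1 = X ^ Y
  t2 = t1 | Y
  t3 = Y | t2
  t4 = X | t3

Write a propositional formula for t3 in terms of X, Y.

t1 = X ^ Y
t2 = t1 | Y = (X ^ Y) | Y
t3 = Y | t2 = Y | ((X ^ Y) | Y)

Y | ((X ^ Y) | Y)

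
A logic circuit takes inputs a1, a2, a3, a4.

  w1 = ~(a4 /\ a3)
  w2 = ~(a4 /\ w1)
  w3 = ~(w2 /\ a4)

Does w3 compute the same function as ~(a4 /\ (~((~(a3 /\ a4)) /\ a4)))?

Yes

w1 = ~(a4 /\ a3)
w2 = ~(a4 /\ w1) = ~(a4 /\ (~(a4 /\ a3)))
w3 = ~(w2 /\ a4) = ~((~(a4 /\ (~(a4 /\ a3)))) /\ a4)
At a1=0, a2=0, a3=1, a4=1: circuit gives 0, formula gives 0.
At a1=0, a2=0, a3=0, a4=0: circuit gives 1, formula gives 1.
Agrees on all 16 inputs.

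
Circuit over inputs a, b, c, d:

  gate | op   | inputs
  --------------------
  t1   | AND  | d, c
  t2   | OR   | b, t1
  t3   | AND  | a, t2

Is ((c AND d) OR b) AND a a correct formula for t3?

t1 = d AND c
t2 = b OR t1 = b OR (d AND c)
t3 = a AND t2 = a AND (b OR (d AND c))
At a=0, b=0, c=0, d=0: circuit gives 0, formula gives 0.
At a=1, b=0, c=1, d=1: circuit gives 1, formula gives 1.
Agrees on all 16 inputs.

Yes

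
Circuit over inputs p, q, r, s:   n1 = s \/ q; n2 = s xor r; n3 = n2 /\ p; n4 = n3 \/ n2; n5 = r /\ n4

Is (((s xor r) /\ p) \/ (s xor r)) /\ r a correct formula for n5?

Yes

n2 = s xor r
n3 = n2 /\ p = (s xor r) /\ p
n4 = n3 \/ n2 = ((s xor r) /\ p) \/ (s xor r)
n5 = r /\ n4 = r /\ (((s xor r) /\ p) \/ (s xor r))
At p=0, q=0, r=0, s=0: circuit gives 0, formula gives 0.
At p=0, q=0, r=1, s=0: circuit gives 1, formula gives 1.
Agrees on all 16 inputs.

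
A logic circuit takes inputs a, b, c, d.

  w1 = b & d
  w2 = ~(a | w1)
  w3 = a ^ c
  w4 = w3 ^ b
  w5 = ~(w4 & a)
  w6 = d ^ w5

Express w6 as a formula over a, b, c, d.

d ^ (~(((a ^ c) ^ b) & a))

w3 = a ^ c
w4 = w3 ^ b = (a ^ c) ^ b
w5 = ~(w4 & a) = ~(((a ^ c) ^ b) & a)
w6 = d ^ w5 = d ^ (~(((a ^ c) ^ b) & a))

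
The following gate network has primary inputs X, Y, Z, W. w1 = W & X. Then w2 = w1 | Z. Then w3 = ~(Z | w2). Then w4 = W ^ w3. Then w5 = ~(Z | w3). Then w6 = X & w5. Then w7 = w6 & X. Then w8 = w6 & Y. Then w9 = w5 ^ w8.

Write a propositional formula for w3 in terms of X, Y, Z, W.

w1 = W & X
w2 = w1 | Z = (W & X) | Z
w3 = ~(Z | w2) = ~(Z | ((W & X) | Z))

~(Z | ((W & X) | Z))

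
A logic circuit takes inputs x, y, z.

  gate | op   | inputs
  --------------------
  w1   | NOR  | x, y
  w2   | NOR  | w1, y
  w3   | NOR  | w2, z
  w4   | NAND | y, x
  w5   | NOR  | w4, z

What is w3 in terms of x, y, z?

w1 = x NOR y
w2 = w1 NOR y = (x NOR y) NOR y
w3 = w2 NOR z = ((x NOR y) NOR y) NOR z

((x NOR y) NOR y) NOR z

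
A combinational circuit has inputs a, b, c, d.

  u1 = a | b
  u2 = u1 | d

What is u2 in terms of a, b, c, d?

u1 = a | b
u2 = u1 | d = (a | b) | d

(a | b) | d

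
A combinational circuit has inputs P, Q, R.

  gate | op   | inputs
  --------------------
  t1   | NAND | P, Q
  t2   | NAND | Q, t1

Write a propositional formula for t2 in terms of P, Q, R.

Q NAND (P NAND Q)

t1 = P NAND Q
t2 = Q NAND t1 = Q NAND (P NAND Q)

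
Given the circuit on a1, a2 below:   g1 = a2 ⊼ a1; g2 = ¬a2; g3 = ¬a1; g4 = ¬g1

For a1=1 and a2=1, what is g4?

1

g1 = 1 ⊼ 1 = 0
g4 = ¬0 = 1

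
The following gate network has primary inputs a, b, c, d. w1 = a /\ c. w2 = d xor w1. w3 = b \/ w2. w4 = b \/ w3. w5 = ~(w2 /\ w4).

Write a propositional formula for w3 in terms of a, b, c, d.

w1 = a /\ c
w2 = d xor w1 = d xor (a /\ c)
w3 = b \/ w2 = b \/ (d xor (a /\ c))

b \/ (d xor (a /\ c))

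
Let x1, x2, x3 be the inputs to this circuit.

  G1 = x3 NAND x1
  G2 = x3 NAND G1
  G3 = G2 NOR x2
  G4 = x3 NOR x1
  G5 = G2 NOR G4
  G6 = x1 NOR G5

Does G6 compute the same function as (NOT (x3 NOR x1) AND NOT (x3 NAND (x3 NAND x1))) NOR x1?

G1 = x3 NAND x1
G2 = x3 NAND G1 = x3 NAND (x3 NAND x1)
G4 = x3 NOR x1
G5 = G2 NOR G4 = (x3 NAND (x3 NAND x1)) NOR (x3 NOR x1)
G6 = x1 NOR G5 = x1 NOR ((x3 NAND (x3 NAND x1)) NOR (x3 NOR x1))
At x1=0, x2=0, x3=1: circuit gives 0, formula gives 0.
At x1=0, x2=0, x3=0: circuit gives 1, formula gives 1.
Agrees on all 8 inputs.

Yes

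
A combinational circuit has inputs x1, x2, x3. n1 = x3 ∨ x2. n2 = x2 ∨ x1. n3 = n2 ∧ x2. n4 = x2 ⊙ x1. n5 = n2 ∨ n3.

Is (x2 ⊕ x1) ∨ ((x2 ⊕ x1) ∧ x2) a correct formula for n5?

n2 = x2 ∨ x1
n3 = n2 ∧ x2 = (x2 ∨ x1) ∧ x2
n5 = n2 ∨ n3 = (x2 ∨ x1) ∨ ((x2 ∨ x1) ∧ x2)
At x1=1, x2=1, x3=0: circuit gives 1, formula gives 0.

No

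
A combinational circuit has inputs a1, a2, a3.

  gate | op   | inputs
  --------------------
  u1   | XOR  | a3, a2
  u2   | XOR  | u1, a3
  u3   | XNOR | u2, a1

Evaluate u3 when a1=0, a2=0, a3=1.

1

u1 = 1 XOR 0 = 1
u2 = 1 XOR 1 = 0
u3 = 0 XNOR 0 = 1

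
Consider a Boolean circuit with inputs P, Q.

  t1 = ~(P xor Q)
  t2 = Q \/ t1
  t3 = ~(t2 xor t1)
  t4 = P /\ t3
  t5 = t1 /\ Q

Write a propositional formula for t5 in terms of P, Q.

(~(P xor Q)) /\ Q

t1 = ~(P xor Q)
t5 = t1 /\ Q = (~(P xor Q)) /\ Q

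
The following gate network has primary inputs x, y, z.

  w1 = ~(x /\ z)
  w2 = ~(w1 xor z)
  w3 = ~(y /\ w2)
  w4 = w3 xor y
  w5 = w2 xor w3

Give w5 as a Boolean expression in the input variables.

(~((~(x /\ z)) xor z)) xor (~(y /\ (~((~(x /\ z)) xor z))))

w1 = ~(x /\ z)
w2 = ~(w1 xor z) = ~((~(x /\ z)) xor z)
w3 = ~(y /\ w2) = ~(y /\ (~((~(x /\ z)) xor z)))
w5 = w2 xor w3 = (~((~(x /\ z)) xor z)) xor (~(y /\ (~((~(x /\ z)) xor z))))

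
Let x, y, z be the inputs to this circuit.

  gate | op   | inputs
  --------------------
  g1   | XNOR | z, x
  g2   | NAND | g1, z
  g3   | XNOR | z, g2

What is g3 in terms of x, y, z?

z XNOR ((z XNOR x) NAND z)

g1 = z XNOR x
g2 = g1 NAND z = (z XNOR x) NAND z
g3 = z XNOR g2 = z XNOR ((z XNOR x) NAND z)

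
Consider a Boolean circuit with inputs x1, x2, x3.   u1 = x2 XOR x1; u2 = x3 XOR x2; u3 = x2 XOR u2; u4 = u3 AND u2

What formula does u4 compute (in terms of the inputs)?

(x2 XOR (x3 XOR x2)) AND (x3 XOR x2)

u2 = x3 XOR x2
u3 = x2 XOR u2 = x2 XOR (x3 XOR x2)
u4 = u3 AND u2 = (x2 XOR (x3 XOR x2)) AND (x3 XOR x2)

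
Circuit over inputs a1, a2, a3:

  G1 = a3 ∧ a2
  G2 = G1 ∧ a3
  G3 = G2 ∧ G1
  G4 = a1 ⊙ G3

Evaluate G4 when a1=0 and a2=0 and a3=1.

G1 = 1 ∧ 0 = 0
G2 = 0 ∧ 1 = 0
G3 = 0 ∧ 0 = 0
G4 = 0 ⊙ 0 = 1

1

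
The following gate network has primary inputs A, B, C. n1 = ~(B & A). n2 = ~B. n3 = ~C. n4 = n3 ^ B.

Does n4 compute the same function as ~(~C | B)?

No

n3 = ~C
n4 = n3 ^ B = ~C ^ B
At A=0, B=0, C=0: circuit gives 1, formula gives 0.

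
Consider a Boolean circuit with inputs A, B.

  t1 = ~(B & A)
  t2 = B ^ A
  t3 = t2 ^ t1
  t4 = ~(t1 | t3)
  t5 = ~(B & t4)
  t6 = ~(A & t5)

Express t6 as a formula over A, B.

t1 = ~(B & A)
t2 = B ^ A
t3 = t2 ^ t1 = (B ^ A) ^ (~(B & A))
t4 = ~(t1 | t3) = ~((~(B & A)) | ((B ^ A) ^ (~(B & A))))
t5 = ~(B & t4) = ~(B & (~((~(B & A)) | ((B ^ A) ^ (~(B & A))))))
t6 = ~(A & t5) = ~(A & (~(B & (~((~(B & A)) | ((B ^ A) ^ (~(B & A))))))))

~(A & (~(B & (~((~(B & A)) | ((B ^ A) ^ (~(B & A))))))))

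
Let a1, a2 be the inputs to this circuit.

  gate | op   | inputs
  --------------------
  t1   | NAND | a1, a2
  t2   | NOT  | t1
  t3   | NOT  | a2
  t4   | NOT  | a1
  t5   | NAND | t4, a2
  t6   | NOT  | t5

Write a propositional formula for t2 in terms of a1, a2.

t1 = a1 NAND a2
t2 = NOT t1 = NOT (a1 NAND a2)

NOT (a1 NAND a2)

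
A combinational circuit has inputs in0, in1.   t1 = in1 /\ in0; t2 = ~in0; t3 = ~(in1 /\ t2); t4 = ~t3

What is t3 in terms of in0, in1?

t2 = ~in0
t3 = ~(in1 /\ t2) = ~(in1 /\ ~in0)

~(in1 /\ ~in0)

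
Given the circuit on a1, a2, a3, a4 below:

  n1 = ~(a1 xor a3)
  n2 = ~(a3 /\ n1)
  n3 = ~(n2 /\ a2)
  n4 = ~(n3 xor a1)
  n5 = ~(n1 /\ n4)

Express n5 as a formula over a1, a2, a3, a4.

~((~(a1 xor a3)) /\ (~((~((~(a3 /\ (~(a1 xor a3)))) /\ a2)) xor a1)))

n1 = ~(a1 xor a3)
n2 = ~(a3 /\ n1) = ~(a3 /\ (~(a1 xor a3)))
n3 = ~(n2 /\ a2) = ~((~(a3 /\ (~(a1 xor a3)))) /\ a2)
n4 = ~(n3 xor a1) = ~((~((~(a3 /\ (~(a1 xor a3)))) /\ a2)) xor a1)
n5 = ~(n1 /\ n4) = ~((~(a1 xor a3)) /\ (~((~((~(a3 /\ (~(a1 xor a3)))) /\ a2)) xor a1)))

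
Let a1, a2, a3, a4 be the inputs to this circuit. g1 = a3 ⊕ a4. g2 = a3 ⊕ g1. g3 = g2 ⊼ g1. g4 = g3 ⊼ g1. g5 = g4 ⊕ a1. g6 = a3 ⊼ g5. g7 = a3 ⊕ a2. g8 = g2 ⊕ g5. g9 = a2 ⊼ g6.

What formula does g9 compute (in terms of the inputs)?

g1 = a3 ⊕ a4
g2 = a3 ⊕ g1 = a3 ⊕ (a3 ⊕ a4)
g3 = g2 ⊼ g1 = (a3 ⊕ (a3 ⊕ a4)) ⊼ (a3 ⊕ a4)
g4 = g3 ⊼ g1 = ((a3 ⊕ (a3 ⊕ a4)) ⊼ (a3 ⊕ a4)) ⊼ (a3 ⊕ a4)
g5 = g4 ⊕ a1 = (((a3 ⊕ (a3 ⊕ a4)) ⊼ (a3 ⊕ a4)) ⊼ (a3 ⊕ a4)) ⊕ a1
g6 = a3 ⊼ g5 = a3 ⊼ ((((a3 ⊕ (a3 ⊕ a4)) ⊼ (a3 ⊕ a4)) ⊼ (a3 ⊕ a4)) ⊕ a1)
g9 = a2 ⊼ g6 = a2 ⊼ (a3 ⊼ ((((a3 ⊕ (a3 ⊕ a4)) ⊼ (a3 ⊕ a4)) ⊼ (a3 ⊕ a4)) ⊕ a1))

a2 ⊼ (a3 ⊼ ((((a3 ⊕ (a3 ⊕ a4)) ⊼ (a3 ⊕ a4)) ⊼ (a3 ⊕ a4)) ⊕ a1))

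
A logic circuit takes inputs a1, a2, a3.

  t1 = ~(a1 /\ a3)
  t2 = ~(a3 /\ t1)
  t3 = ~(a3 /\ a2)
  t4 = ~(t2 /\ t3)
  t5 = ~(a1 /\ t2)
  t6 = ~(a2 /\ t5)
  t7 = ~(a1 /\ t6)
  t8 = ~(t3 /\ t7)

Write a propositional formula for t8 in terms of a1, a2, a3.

t1 = ~(a1 /\ a3)
t2 = ~(a3 /\ t1) = ~(a3 /\ (~(a1 /\ a3)))
t3 = ~(a3 /\ a2)
t5 = ~(a1 /\ t2) = ~(a1 /\ (~(a3 /\ (~(a1 /\ a3)))))
t6 = ~(a2 /\ t5) = ~(a2 /\ (~(a1 /\ (~(a3 /\ (~(a1 /\ a3)))))))
t7 = ~(a1 /\ t6) = ~(a1 /\ (~(a2 /\ (~(a1 /\ (~(a3 /\ (~(a1 /\ a3)))))))))
t8 = ~(t3 /\ t7) = ~((~(a3 /\ a2)) /\ (~(a1 /\ (~(a2 /\ (~(a1 /\ (~(a3 /\ (~(a1 /\ a3)))))))))))

~((~(a3 /\ a2)) /\ (~(a1 /\ (~(a2 /\ (~(a1 /\ (~(a3 /\ (~(a1 /\ a3)))))))))))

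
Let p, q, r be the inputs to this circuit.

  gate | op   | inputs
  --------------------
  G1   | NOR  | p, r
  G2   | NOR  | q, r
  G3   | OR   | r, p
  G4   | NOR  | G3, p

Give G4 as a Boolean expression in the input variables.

G3 = r OR p
G4 = G3 NOR p = (r OR p) NOR p

(r OR p) NOR p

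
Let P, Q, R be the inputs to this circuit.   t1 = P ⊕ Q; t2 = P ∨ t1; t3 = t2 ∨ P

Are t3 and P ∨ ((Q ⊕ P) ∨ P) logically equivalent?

Yes

t1 = P ⊕ Q
t2 = P ∨ t1 = P ∨ (P ⊕ Q)
t3 = t2 ∨ P = (P ∨ (P ⊕ Q)) ∨ P
At P=0, Q=0, R=0: circuit gives 0, formula gives 0.
At P=0, Q=1, R=0: circuit gives 1, formula gives 1.
Agrees on all 8 inputs.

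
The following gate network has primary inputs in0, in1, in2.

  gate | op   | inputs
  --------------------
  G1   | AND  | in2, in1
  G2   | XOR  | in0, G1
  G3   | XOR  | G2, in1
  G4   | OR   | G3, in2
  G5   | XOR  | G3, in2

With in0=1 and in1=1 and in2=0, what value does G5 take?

0

G1 = 0 AND 1 = 0
G2 = 1 XOR 0 = 1
G3 = 1 XOR 1 = 0
G5 = 0 XOR 0 = 0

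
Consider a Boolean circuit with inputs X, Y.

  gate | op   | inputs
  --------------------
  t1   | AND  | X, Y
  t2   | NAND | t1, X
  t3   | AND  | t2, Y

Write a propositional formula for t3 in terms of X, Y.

t1 = X AND Y
t2 = t1 NAND X = (X AND Y) NAND X
t3 = t2 AND Y = ((X AND Y) NAND X) AND Y

((X AND Y) NAND X) AND Y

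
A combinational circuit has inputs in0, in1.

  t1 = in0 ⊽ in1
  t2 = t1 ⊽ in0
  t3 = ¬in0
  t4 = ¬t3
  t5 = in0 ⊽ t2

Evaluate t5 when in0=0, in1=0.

t1 = 0 ⊽ 0 = 1
t2 = 1 ⊽ 0 = 0
t5 = 0 ⊽ 0 = 1

1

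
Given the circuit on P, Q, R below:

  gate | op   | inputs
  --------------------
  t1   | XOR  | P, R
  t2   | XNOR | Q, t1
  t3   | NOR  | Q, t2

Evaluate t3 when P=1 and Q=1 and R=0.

t1 = 1 XOR 0 = 1
t2 = 1 XNOR 1 = 1
t3 = 1 NOR 1 = 0

0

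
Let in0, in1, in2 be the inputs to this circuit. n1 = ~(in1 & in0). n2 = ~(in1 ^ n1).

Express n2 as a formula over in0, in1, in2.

~(in1 ^ (~(in1 & in0)))

n1 = ~(in1 & in0)
n2 = ~(in1 ^ n1) = ~(in1 ^ (~(in1 & in0)))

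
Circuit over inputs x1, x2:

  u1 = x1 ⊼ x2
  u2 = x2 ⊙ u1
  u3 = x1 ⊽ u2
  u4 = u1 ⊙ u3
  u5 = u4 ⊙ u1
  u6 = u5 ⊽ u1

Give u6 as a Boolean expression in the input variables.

(((x1 ⊼ x2) ⊙ (x1 ⊽ (x2 ⊙ (x1 ⊼ x2)))) ⊙ (x1 ⊼ x2)) ⊽ (x1 ⊼ x2)

u1 = x1 ⊼ x2
u2 = x2 ⊙ u1 = x2 ⊙ (x1 ⊼ x2)
u3 = x1 ⊽ u2 = x1 ⊽ (x2 ⊙ (x1 ⊼ x2))
u4 = u1 ⊙ u3 = (x1 ⊼ x2) ⊙ (x1 ⊽ (x2 ⊙ (x1 ⊼ x2)))
u5 = u4 ⊙ u1 = ((x1 ⊼ x2) ⊙ (x1 ⊽ (x2 ⊙ (x1 ⊼ x2)))) ⊙ (x1 ⊼ x2)
u6 = u5 ⊽ u1 = (((x1 ⊼ x2) ⊙ (x1 ⊽ (x2 ⊙ (x1 ⊼ x2)))) ⊙ (x1 ⊼ x2)) ⊽ (x1 ⊼ x2)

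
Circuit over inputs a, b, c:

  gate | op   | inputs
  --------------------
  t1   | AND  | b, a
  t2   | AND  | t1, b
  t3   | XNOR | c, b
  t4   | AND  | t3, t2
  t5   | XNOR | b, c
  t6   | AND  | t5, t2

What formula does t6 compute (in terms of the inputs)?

t1 = b AND a
t2 = t1 AND b = (b AND a) AND b
t5 = b XNOR c
t6 = t5 AND t2 = (b XNOR c) AND ((b AND a) AND b)

(b XNOR c) AND ((b AND a) AND b)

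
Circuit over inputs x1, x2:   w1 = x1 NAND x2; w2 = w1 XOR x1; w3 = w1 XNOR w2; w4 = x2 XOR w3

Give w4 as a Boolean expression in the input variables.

x2 XOR ((x1 NAND x2) XNOR ((x1 NAND x2) XOR x1))

w1 = x1 NAND x2
w2 = w1 XOR x1 = (x1 NAND x2) XOR x1
w3 = w1 XNOR w2 = (x1 NAND x2) XNOR ((x1 NAND x2) XOR x1)
w4 = x2 XOR w3 = x2 XOR ((x1 NAND x2) XNOR ((x1 NAND x2) XOR x1))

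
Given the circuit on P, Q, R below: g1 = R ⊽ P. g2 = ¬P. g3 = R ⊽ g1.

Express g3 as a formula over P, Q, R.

g1 = R ⊽ P
g3 = R ⊽ g1 = R ⊽ (R ⊽ P)

R ⊽ (R ⊽ P)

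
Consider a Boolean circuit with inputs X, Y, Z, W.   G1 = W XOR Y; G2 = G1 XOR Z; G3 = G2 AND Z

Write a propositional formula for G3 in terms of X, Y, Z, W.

G1 = W XOR Y
G2 = G1 XOR Z = (W XOR Y) XOR Z
G3 = G2 AND Z = ((W XOR Y) XOR Z) AND Z

((W XOR Y) XOR Z) AND Z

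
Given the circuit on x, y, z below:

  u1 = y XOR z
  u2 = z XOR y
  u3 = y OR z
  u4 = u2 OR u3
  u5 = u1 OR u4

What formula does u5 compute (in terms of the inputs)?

(y XOR z) OR ((z XOR y) OR (y OR z))

u1 = y XOR z
u2 = z XOR y
u3 = y OR z
u4 = u2 OR u3 = (z XOR y) OR (y OR z)
u5 = u1 OR u4 = (y XOR z) OR ((z XOR y) OR (y OR z))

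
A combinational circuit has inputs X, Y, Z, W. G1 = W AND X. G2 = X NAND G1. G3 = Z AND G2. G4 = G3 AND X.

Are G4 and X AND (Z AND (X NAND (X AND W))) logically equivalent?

G1 = W AND X
G2 = X NAND G1 = X NAND (W AND X)
G3 = Z AND G2 = Z AND (X NAND (W AND X))
G4 = G3 AND X = (Z AND (X NAND (W AND X))) AND X
At X=0, Y=0, Z=0, W=0: circuit gives 0, formula gives 0.
At X=1, Y=0, Z=1, W=0: circuit gives 1, formula gives 1.
Agrees on all 16 inputs.

Yes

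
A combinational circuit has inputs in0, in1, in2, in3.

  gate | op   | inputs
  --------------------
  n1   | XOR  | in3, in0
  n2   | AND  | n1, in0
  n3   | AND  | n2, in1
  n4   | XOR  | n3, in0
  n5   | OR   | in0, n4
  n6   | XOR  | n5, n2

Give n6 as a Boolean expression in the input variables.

(in0 OR ((((in3 XOR in0) AND in0) AND in1) XOR in0)) XOR ((in3 XOR in0) AND in0)

n1 = in3 XOR in0
n2 = n1 AND in0 = (in3 XOR in0) AND in0
n3 = n2 AND in1 = ((in3 XOR in0) AND in0) AND in1
n4 = n3 XOR in0 = (((in3 XOR in0) AND in0) AND in1) XOR in0
n5 = in0 OR n4 = in0 OR ((((in3 XOR in0) AND in0) AND in1) XOR in0)
n6 = n5 XOR n2 = (in0 OR ((((in3 XOR in0) AND in0) AND in1) XOR in0)) XOR ((in3 XOR in0) AND in0)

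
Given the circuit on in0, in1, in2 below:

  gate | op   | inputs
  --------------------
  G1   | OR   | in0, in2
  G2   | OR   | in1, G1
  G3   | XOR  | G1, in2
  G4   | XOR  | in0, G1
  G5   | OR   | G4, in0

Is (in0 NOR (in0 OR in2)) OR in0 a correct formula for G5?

G1 = in0 OR in2
G4 = in0 XOR G1 = in0 XOR (in0 OR in2)
G5 = G4 OR in0 = (in0 XOR (in0 OR in2)) OR in0
At in0=0, in1=0, in2=0: circuit gives 0, formula gives 1.

No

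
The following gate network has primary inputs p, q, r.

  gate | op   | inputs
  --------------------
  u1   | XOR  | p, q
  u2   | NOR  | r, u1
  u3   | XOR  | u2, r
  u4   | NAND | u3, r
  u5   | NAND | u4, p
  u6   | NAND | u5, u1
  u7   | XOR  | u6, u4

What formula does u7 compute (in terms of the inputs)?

(((((r NOR (p XOR q)) XOR r) NAND r) NAND p) NAND (p XOR q)) XOR (((r NOR (p XOR q)) XOR r) NAND r)

u1 = p XOR q
u2 = r NOR u1 = r NOR (p XOR q)
u3 = u2 XOR r = (r NOR (p XOR q)) XOR r
u4 = u3 NAND r = ((r NOR (p XOR q)) XOR r) NAND r
u5 = u4 NAND p = (((r NOR (p XOR q)) XOR r) NAND r) NAND p
u6 = u5 NAND u1 = ((((r NOR (p XOR q)) XOR r) NAND r) NAND p) NAND (p XOR q)
u7 = u6 XOR u4 = (((((r NOR (p XOR q)) XOR r) NAND r) NAND p) NAND (p XOR q)) XOR (((r NOR (p XOR q)) XOR r) NAND r)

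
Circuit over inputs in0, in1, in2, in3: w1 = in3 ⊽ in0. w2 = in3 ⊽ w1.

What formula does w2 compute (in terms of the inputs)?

w1 = in3 ⊽ in0
w2 = in3 ⊽ w1 = in3 ⊽ (in3 ⊽ in0)

in3 ⊽ (in3 ⊽ in0)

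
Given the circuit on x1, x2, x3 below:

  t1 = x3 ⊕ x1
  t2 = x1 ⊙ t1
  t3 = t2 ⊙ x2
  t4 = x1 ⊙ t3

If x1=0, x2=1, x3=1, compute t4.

t1 = 1 ⊕ 0 = 1
t2 = 0 ⊙ 1 = 0
t3 = 0 ⊙ 1 = 0
t4 = 0 ⊙ 0 = 1

1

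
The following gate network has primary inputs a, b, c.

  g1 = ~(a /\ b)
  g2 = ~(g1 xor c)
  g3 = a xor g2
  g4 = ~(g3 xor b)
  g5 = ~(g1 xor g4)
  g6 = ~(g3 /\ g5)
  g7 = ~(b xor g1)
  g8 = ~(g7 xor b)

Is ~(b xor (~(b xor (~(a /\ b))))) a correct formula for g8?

g1 = ~(a /\ b)
g7 = ~(b xor g1) = ~(b xor (~(a /\ b)))
g8 = ~(g7 xor b) = ~((~(b xor (~(a /\ b)))) xor b)
At a=1, b=1, c=0: circuit gives 0, formula gives 0.
At a=0, b=0, c=0: circuit gives 1, formula gives 1.
Agrees on all 8 inputs.

Yes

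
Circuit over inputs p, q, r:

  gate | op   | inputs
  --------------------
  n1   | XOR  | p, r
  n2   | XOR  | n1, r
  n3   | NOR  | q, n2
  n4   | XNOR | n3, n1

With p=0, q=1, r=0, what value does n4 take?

n1 = 0 XOR 0 = 0
n2 = 0 XOR 0 = 0
n3 = 1 NOR 0 = 0
n4 = 0 XNOR 0 = 1

1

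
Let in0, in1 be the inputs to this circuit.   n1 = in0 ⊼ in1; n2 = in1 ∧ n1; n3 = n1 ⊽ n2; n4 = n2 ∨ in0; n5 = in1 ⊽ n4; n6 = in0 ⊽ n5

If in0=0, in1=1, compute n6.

1

n1 = 0 ⊼ 1 = 1
n2 = 1 ∧ 1 = 1
n4 = 1 ∨ 0 = 1
n5 = 1 ⊽ 1 = 0
n6 = 0 ⊽ 0 = 1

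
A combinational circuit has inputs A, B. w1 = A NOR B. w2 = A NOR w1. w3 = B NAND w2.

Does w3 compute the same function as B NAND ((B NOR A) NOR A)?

w1 = A NOR B
w2 = A NOR w1 = A NOR (A NOR B)
w3 = B NAND w2 = B NAND (A NOR (A NOR B))
At A=0, B=1: circuit gives 0, formula gives 0.
At A=0, B=0: circuit gives 1, formula gives 1.
Agrees on all 4 inputs.

Yes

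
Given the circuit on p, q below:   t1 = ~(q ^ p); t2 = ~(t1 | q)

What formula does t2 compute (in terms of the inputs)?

~((~(q ^ p)) | q)

t1 = ~(q ^ p)
t2 = ~(t1 | q) = ~((~(q ^ p)) | q)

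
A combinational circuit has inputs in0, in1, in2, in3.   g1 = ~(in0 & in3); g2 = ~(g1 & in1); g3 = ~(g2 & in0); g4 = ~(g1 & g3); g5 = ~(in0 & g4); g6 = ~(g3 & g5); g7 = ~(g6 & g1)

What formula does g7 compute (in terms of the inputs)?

~((~((~((~((~(in0 & in3)) & in1)) & in0)) & (~(in0 & (~((~(in0 & in3)) & (~((~((~(in0 & in3)) & in1)) & in0)))))))) & (~(in0 & in3)))

g1 = ~(in0 & in3)
g2 = ~(g1 & in1) = ~((~(in0 & in3)) & in1)
g3 = ~(g2 & in0) = ~((~((~(in0 & in3)) & in1)) & in0)
g4 = ~(g1 & g3) = ~((~(in0 & in3)) & (~((~((~(in0 & in3)) & in1)) & in0)))
g5 = ~(in0 & g4) = ~(in0 & (~((~(in0 & in3)) & (~((~((~(in0 & in3)) & in1)) & in0)))))
g6 = ~(g3 & g5) = ~((~((~((~(in0 & in3)) & in1)) & in0)) & (~(in0 & (~((~(in0 & in3)) & (~((~((~(in0 & in3)) & in1)) & in0)))))))
g7 = ~(g6 & g1) = ~((~((~((~((~(in0 & in3)) & in1)) & in0)) & (~(in0 & (~((~(in0 & in3)) & (~((~((~(in0 & in3)) & in1)) & in0)))))))) & (~(in0 & in3)))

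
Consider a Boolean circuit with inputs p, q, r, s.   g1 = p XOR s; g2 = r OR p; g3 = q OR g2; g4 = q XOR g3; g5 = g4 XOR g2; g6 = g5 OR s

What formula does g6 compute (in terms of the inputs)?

g2 = r OR p
g3 = q OR g2 = q OR (r OR p)
g4 = q XOR g3 = q XOR (q OR (r OR p))
g5 = g4 XOR g2 = (q XOR (q OR (r OR p))) XOR (r OR p)
g6 = g5 OR s = ((q XOR (q OR (r OR p))) XOR (r OR p)) OR s

((q XOR (q OR (r OR p))) XOR (r OR p)) OR s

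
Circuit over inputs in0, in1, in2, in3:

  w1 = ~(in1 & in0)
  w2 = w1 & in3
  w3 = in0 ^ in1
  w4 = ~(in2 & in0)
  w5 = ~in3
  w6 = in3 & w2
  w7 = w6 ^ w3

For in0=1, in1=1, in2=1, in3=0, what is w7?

0

w1 = ~(1 & 1) = 0
w2 = 0 & 0 = 0
w3 = 1 ^ 1 = 0
w6 = 0 & 0 = 0
w7 = 0 ^ 0 = 0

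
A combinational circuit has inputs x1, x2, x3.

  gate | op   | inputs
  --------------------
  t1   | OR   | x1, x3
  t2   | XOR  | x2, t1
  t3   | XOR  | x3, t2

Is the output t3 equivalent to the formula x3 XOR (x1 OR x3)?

t1 = x1 OR x3
t2 = x2 XOR t1 = x2 XOR (x1 OR x3)
t3 = x3 XOR t2 = x3 XOR (x2 XOR (x1 OR x3))
At x1=0, x2=1, x3=0: circuit gives 1, formula gives 0.

No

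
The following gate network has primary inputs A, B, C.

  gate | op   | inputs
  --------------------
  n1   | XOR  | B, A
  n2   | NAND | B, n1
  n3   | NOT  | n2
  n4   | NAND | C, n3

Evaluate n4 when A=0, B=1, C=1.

n1 = 1 XOR 0 = 1
n2 = 1 NAND 1 = 0
n3 = NOT 0 = 1
n4 = 1 NAND 1 = 0

0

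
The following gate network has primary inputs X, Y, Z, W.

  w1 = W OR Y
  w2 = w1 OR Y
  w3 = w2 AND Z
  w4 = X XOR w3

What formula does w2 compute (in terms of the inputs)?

w1 = W OR Y
w2 = w1 OR Y = (W OR Y) OR Y

(W OR Y) OR Y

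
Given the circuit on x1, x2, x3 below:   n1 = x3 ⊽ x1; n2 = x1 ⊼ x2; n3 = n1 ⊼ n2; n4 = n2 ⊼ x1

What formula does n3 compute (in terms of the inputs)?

n1 = x3 ⊽ x1
n2 = x1 ⊼ x2
n3 = n1 ⊼ n2 = (x3 ⊽ x1) ⊼ (x1 ⊼ x2)

(x3 ⊽ x1) ⊼ (x1 ⊼ x2)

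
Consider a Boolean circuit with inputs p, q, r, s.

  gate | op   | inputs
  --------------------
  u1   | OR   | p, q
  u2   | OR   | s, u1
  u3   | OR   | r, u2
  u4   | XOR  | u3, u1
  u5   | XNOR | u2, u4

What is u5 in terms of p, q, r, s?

(s OR (p OR q)) XNOR ((r OR (s OR (p OR q))) XOR (p OR q))

u1 = p OR q
u2 = s OR u1 = s OR (p OR q)
u3 = r OR u2 = r OR (s OR (p OR q))
u4 = u3 XOR u1 = (r OR (s OR (p OR q))) XOR (p OR q)
u5 = u2 XNOR u4 = (s OR (p OR q)) XNOR ((r OR (s OR (p OR q))) XOR (p OR q))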